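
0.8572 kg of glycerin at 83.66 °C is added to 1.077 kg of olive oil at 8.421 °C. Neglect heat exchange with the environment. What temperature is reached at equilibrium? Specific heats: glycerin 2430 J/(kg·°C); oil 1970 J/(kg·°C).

T_f ≈ 45.7 °C

Heat gained plus heat lost sum to zero:
0.8572*2430*(T − 83.66) + 1.077*1970*(T − 8.421) = 0
2083(T − 83.66) + 2121.7(T − 8.421) = 0
(2083 + 2121.7) T = 2083*83.66 + 2121.7*8.421
T = 192130 / 4204.7 = 45.7 °C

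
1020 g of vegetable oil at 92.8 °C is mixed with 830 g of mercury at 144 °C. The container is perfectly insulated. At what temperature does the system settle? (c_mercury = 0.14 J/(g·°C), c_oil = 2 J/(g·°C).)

Heat lost by the mercury equals heat gained by the oil:
830·0.14·(144 − T) = 1020·2·(T − 92.8)
116.2(144 − T) = 2040(T − 92.8)
2156.2 T = 206045  ⇒  T ≈ 95.56 °C

T_f ≈ 95.6 °C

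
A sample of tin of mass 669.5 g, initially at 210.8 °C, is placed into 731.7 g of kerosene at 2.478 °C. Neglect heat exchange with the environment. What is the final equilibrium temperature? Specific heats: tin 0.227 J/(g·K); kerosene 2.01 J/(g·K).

Heat gained plus heat lost sum to zero:
669.5*0.227*(T − 210.8) + 731.7*2.01*(T − 2.478) = 0
(151.98 + 1470.7) T = 151.98*210.8 + 1470.7*2.478
T = 35681/1622.7 ≈ 21.99 °C

T_f ≈ 22.0 °C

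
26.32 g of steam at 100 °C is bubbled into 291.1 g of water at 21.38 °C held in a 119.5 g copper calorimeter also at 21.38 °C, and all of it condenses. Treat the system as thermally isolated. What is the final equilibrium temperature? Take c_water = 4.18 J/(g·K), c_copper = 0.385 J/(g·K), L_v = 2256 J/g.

Setting the total heat transfer to zero:
condense steam: −26.32·2256 = −59378
  condensate cools 100→T: 26.32·4.18·(T − 100) = 110.02(T − 100)
  water warms: 291.1·4.18·(T − 21.38) = 1216.8(T − 21.38)
  copper cup: 119.5·0.385·(T − 21.38) = 46.01(T − 21.38)
1372.8 T = 59378 + 11002 + 26999 = 97378
T ≈ 70.93 °C — below 100 °C, confirming all the steam condensed.

T_f ≈ 70.9 °C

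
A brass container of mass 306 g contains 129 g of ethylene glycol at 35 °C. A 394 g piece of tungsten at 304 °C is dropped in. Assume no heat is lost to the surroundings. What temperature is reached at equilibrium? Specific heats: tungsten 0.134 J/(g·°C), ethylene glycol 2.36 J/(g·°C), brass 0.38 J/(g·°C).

Taking heat into each body as positive, Σ m c ΔT = 0:
394·0.134·(T − 304) + 129·2.36·(T − 35) + 306·0.38·(T − 35) = 0
52.8(T − 304) + 304.44(T − 35) + 116.28(T − 35) = 0
473.52 T = 30775
T ≈ 64.99 °C

T_f ≈ 65.0 °C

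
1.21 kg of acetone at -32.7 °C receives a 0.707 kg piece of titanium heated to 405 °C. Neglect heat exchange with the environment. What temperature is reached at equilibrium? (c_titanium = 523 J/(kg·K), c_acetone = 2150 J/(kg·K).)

T_f ≈ 21.8 °C

T_f = Σ m_i c_i T_i / Σ m_i c_i:
T_f = (369.76*405 + 2601.5*(-32.7)) / (369.76 + 2601.5)
    = 64684 / 2971.3 ≈ 21.77 °C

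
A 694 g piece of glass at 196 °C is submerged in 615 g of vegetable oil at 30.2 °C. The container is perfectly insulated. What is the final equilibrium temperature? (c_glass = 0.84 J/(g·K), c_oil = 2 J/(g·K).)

Conservation of energy gives ΣQ = 0:
694*0.84*(T − 196) + 615*2*(T − 30.2) = 0
(582.96 + 1230) T = 582.96*196 + 1230*30.2
T = 151406 / 1813 = 83.5 °C

T_f ≈ 83.5 °C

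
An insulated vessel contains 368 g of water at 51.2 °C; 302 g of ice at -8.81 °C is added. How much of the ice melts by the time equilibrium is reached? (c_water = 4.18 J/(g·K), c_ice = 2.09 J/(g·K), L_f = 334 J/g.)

Heat available from the water dropping to 0 °C: 368·4.18·51.2 = 78758 J.
Warming the ice to 0 °C takes 302·2.09·8.81 = 5560.7 J, leaving 73197 J for melting.
Melting all 302 g of ice would need 302·334 = 100868 J.
Since 73197 < 100868 J, not all the ice melts; equilibrium is at 0 °C.
Mass melted = 73197/334 ≈ 219.2 g.

m_melted ≈ 219 g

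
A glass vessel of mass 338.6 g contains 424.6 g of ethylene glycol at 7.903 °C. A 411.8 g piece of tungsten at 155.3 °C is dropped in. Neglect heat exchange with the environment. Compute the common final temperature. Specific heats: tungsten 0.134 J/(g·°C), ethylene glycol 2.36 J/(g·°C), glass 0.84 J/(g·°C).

T_f ≈ 14.0 °C

Conservation of energy gives ΣQ = 0:
411.8×0.134×(T − 155.3) + 424.6×2.36×(T − 7.903) + 338.6×0.84×(T − 7.903) = 0
(55.18 + 1002.1 + 284.42) T = 55.18×155.3 + 1002.1×7.903 + 284.42×7.903
T = 18737 / 1341.7 = 14 °C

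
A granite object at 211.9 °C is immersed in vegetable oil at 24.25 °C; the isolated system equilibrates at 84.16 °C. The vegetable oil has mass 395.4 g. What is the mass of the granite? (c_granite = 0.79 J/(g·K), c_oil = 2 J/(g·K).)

|Q_granite| = |Q_oil|:
m·0.79·(211.9 − 84.16) = 395.4·2·(84.16 − 24.25)
100.91 m = 47377  ⇒  m ≈ 469.5 g

m ≈ 469 g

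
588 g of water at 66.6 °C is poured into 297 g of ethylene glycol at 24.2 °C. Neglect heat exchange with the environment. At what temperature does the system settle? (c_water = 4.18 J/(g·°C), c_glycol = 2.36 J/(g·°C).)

T_f ≈ 57.2 °C

Let T be the final temperature. ΣQ_i = 0:
588×4.18×(T − 66.6) + 297×2.36×(T − 24.2) = 0
2457.8(T − 66.6) + 700.92(T − 24.2) = 0
3158.8 T = 180654
T = 180654 / 3158.8 = 57.2 °C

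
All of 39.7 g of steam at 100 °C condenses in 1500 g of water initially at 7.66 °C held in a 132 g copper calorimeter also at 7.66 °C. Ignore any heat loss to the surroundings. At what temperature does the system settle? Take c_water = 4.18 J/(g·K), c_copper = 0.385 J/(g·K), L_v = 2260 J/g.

T_f ≈ 23.9 °C

Energy conservation, ΣQ = 0:
steam→water at 100 °C releases m L_v = 39.7×2260 = 89722; condensate cools 100→T: 39.7×4.18×(T − 100) = 165.95(T − 100); water warms: 1500×4.18×(T − 7.66) = 6270(T − 7.66); cup: 50.82(T − 7.66)
6486.8 T = 89722 + 16595 + 48417 = 154734
T ≈ 23.85 °C (< 100 °C, so full condensation is consistent).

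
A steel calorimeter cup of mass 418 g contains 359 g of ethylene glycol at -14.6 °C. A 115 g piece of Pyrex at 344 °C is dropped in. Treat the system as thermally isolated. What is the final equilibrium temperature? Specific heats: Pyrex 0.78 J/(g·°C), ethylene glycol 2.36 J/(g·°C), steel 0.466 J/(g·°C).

T_f ≈ 13.8 °C

Net heat exchanged in the isolated system is zero:
115*0.78*(T − 344) + 359*2.36*(T − (-14.6)) + 418*0.466*(T − (-14.6)) = 0
(89.7 + 847.24 + 194.79) T = 89.7*344 + 847.24*(-14.6) + 194.79*(-14.6)
T = 15643/1131.7 ≈ 13.82 °C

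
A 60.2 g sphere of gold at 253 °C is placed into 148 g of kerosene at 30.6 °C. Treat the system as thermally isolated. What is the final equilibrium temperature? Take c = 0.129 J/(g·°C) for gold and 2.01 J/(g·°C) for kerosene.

T_f is the heat-capacity-weighted average of the initial temperatures:
T_f = (7.766×253 + 297.48×30.6) / (7.766 + 297.48)
    = 11068 / 305.25 ≈ 36.26 °C

T_f ≈ 36.3 °C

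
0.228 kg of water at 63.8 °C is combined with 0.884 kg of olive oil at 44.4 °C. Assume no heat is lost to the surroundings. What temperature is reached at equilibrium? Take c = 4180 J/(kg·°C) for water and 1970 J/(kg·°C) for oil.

Energy conservation, ΣQ = 0:
0.228·4180·(T − 63.8) + 0.884·1970·(T − 44.4) = 0
2694.5 T = 138126
T = 138126 / 2694.5 = 51.3 °C

T_f ≈ 51.3 °C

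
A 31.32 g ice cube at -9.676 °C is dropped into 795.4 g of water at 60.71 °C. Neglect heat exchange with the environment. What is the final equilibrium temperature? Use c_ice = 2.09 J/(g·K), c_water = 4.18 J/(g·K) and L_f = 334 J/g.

Taking heat into each body as positive, Σ m c ΔT = 0:
warm ice to 0 °C: 31.32×2.09×(0 − (-9.676)) = 633.38
  fusion: m_ice L_f = 31.32×334 = 10461
  warm the meltwater: 130.92 T
  water: 3324.8(T − 60.71)
3455.7 T = 201847 − 11094 = 190753
T ≈ 55.20 °C. Since T > 0 °C, the all-ice-melts assumption holds.

T_f ≈ 55.2 °C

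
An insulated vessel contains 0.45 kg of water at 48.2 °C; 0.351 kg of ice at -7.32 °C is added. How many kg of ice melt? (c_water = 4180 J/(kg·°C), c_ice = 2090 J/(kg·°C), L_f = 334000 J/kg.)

Cooling the water to 0 °C releases 0.45×4180×48.2 = 90664 J.
Of that, 0.351×2090×7.32 = 5369.9 J goes to bring the ice to 0 °C, leaving 85294 J.
Fully melting the ice requires m_ice L_f = 0.351×334000 = 117234 J.
Since 85294 < 117234 J, not all the ice melts; equilibrium is at 0 °C.
m_melted×334000 = 85294  ⇒  m_melted ≈ 0.2554 kg.

m_melted ≈ 0.255 kg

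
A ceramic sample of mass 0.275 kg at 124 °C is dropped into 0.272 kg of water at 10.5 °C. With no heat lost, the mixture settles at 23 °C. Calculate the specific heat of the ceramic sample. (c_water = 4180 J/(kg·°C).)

c ≈ 512 J/(kg·°C)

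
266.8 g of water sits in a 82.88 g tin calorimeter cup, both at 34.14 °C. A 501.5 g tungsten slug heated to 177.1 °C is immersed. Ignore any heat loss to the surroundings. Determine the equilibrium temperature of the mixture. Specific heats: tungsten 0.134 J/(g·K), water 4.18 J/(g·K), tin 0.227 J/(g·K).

Taking heat into each body as positive, Σ m c ΔT = 0:
501.5·0.134·(T − 177.1) + 266.8·4.18·(T − 34.14) + 82.88·0.227·(T − 34.14) = 0
67.2(T − 177.1) + 1115.2(T − 34.14) + 18.81(T − 34.14) = 0
1201.2 T = 50617
T = 50617 / 1201.2 = 42.1 °C

T_f ≈ 42.1 °C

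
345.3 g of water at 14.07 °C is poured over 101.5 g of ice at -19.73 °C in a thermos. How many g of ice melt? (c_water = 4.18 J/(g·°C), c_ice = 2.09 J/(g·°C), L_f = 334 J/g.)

Cooling the water to 0 °C releases 345.3·4.18·14.07 = 20308 J.
Warming the ice to 0 °C takes 101.5·2.09·19.73 = 4185.4 J, leaving 16123 J for melting.
Melting all 101.5 g of ice would need 101.5·334 = 33901 J.
Since 16123 < 33901 J, not all the ice melts; equilibrium is at 0 °C.
Mass melted = 16123/334 ≈ 48.27 g.

m_melted ≈ 48.3 g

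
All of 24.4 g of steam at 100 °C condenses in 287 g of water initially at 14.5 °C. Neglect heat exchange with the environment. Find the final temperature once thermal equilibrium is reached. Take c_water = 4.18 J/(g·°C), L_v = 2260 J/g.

T_f ≈ 63.6 °C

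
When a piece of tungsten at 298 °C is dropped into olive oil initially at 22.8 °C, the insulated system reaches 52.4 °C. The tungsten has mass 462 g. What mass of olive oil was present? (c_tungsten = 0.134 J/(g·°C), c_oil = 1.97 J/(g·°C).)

m ≈ 261 g

Heat gained plus heat lost sum to zero:
462·0.134·(52.4 − 298) + m·1.97·(52.4 − 22.8) = 0
58.31 m = 15205
m = 15205/58.31 ≈ 260.7 g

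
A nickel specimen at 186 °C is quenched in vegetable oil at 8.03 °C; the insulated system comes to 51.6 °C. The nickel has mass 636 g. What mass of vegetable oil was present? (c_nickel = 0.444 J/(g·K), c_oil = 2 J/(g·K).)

m ≈ 436 g

|Q_nickel| = |Q_oil|:
636×0.444×(186 − 51.6) = m×2×(51.6 − 8.03)
87.14 m = 37952  ⇒  m ≈ 435.5 g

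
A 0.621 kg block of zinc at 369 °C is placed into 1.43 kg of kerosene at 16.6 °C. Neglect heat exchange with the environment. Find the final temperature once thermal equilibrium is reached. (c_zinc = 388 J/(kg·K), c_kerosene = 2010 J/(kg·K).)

T_f ≈ 43.9 °C

Energy conservation, ΣQ = 0:
0.621×388×(T − 369) + 1.43×2010×(T − 16.6) = 0
240.95(T − 369) + 2874.3(T − 16.6) = 0
3115.2 T = 136623
T = 136623/3115.2 ≈ 43.86 °C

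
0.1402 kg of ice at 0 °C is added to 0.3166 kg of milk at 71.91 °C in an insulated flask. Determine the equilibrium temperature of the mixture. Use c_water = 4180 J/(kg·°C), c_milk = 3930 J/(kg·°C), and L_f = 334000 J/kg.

Let T be the final temperature. ΣQ_i = 0:
latent heat to melt: 0.1402·334000 = 46827; meltwater 0→T: 0.1402·4180·T = 586.04 T; milk: 1244.2(T − 71.91)
1830.3 T = 89473 − 46827 = 42646
T ≈ 23.30 °C — above 0 °C, consistent with complete melting.

T_f ≈ 23.3 °C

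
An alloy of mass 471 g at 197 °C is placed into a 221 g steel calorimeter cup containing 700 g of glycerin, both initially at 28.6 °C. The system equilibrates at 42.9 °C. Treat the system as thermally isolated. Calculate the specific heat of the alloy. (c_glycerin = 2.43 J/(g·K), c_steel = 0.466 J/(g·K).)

Conservation of energy gives ΣQ = 0:
471×c×(42.9 − 197) + 700×2.43×(42.9 − 28.6) + 221×0.466×(42.9 − 28.6) = 0
-72581 c = -25797
c = -25797/-72581 ≈ 0.3554 J/(g·K)

c ≈ 0.355 J/(g·K)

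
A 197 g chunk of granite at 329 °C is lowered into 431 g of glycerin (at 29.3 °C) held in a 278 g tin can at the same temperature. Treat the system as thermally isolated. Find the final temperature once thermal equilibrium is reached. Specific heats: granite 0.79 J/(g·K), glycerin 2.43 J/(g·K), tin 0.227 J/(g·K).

T_f ≈ 66.1 °C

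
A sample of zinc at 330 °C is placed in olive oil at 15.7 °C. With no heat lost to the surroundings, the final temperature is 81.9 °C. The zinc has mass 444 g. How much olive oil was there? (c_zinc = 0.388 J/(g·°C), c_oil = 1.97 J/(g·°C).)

m ≈ 328 g

Energy conservation, ΣQ = 0:
444×0.388×(81.9 − 330) + m×1.97×(81.9 − 15.7) = 0
130.41 m = 42741
m = 42741/130.41 ≈ 327.7 g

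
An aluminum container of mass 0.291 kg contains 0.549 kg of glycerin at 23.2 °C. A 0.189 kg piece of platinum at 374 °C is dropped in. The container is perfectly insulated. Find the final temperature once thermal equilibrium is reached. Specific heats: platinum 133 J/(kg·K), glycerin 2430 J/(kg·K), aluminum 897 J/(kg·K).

T_f ≈ 28.6 °C

T_f is the heat-capacity-weighted average of the initial temperatures:
T_f = (25.14·374 + 1334.1·23.2 + 261.03·23.2) / (25.14 + 1334.1 + 261.03)
    = 46407 / 1620.2 ≈ 28.64 °C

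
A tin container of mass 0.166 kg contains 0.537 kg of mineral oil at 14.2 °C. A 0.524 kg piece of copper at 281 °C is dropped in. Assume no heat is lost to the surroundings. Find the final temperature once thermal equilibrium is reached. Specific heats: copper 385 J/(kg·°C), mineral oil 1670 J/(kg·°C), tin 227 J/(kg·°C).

T_f ≈ 61.6 °C

Setting the total heat transfer to zero:
0.524*385*(T − 281) + 0.537*1670*(T − 14.2) + 0.166*227*(T − 14.2) = 0
201.74(T − 281) + 896.79(T − 14.2) + 37.68(T − 14.2) = 0
1136.2 T = 69958
T = 69958 / 1136.2 = 61.6 °C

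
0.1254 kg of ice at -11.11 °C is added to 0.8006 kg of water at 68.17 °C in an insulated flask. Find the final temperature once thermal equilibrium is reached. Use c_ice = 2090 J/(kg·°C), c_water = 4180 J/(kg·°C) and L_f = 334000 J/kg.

Let T be the final temperature. ΣQ_i = 0:
warm ice to 0 °C: 0.1254×2090×(0 − (-11.11)) = 2911.8; fusion: m_ice L_f = 0.1254×334000 = 41884; meltwater 0→T: 0.1254×4180×T = 524.17 T; water: 3346.5(T − 68.17)
3870.7 T = 228131 − 44795 = 183336
T ≈ 47.37 °C. Since T > 0 °C, the all-ice-melts assumption holds.

T_f ≈ 47.4 °C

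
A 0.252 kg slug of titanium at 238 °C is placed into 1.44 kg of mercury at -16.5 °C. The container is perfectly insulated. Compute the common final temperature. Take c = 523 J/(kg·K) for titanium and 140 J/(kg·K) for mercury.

T_f ≈ 84.1 °C

Heat lost by the titanium equals heat gained by the mercury:
0.252*523*(238 − T) = 1.44*140*(T − (-16.5))
131.8(238 − T) = 201.6(T − (-16.5))
333.4 T = 28041  ⇒  T ≈ 84.11 °C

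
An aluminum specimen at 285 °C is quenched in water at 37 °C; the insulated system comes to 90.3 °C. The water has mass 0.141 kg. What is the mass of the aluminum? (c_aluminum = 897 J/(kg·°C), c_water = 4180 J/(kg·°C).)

m ≈ 0.18 kg

|Q_aluminum| = |Q_water|:
m·897·(285 − 90.3) = 0.141·4180·(90.3 − 37)
174646 m = 31414  ⇒  m ≈ 0.1799 kg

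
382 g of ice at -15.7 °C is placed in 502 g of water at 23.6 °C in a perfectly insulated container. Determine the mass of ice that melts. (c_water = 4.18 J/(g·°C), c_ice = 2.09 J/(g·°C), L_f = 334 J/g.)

m_melted ≈ 111 g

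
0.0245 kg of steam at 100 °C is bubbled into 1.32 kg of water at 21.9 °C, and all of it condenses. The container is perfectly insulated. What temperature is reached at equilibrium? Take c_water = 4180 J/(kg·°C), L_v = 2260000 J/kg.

T_f ≈ 33.2 °C

Sum of m c ΔT and latent-heat terms is zero:
latent heat released on condensation: 0.0245·2260000 = 55370
  condensed water 100 °C→T: 102.41(T − 100)
  water warms: 1.32·4180·(T − 21.9) = 5517.6(T − 21.9)
5620 T = 55370 + 10241 + 120835 = 186446
T ≈ 33.18 °C — below 100 °C, confirming all the steam condensed.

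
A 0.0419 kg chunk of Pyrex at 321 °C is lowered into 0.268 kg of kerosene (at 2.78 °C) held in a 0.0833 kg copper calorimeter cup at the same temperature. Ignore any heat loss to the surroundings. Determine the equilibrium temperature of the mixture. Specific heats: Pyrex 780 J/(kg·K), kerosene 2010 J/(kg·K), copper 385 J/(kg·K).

Setting the total heat transfer to zero:
0.0419*780*(T − 321) + 0.268*2010*(T − 2.78) + 0.0833*385*(T − 2.78) = 0
(32.68 + 538.68 + 32.07) T = 32.68*321 + 538.68*2.78 + 32.07*2.78
T = 12078 / 603.43 = 20 °C

T_f ≈ 20.0 °C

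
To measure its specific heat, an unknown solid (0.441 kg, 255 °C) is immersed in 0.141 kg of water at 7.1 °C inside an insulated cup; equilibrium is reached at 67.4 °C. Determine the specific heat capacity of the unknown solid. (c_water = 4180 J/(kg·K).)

c ≈ 430 J/(kg·K)

m_s c (T_s − T_f) = m_water c_water (T_f − T_0):
0.441×c×(255 − 67.4) = 0.141×4180×(67.4 − 7.1)
82.73 c = 35540  ⇒  c ≈ 429.6 J/(kg·K)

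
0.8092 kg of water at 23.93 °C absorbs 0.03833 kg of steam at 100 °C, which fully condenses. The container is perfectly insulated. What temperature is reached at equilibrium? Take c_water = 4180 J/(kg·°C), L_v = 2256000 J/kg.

T_f ≈ 51.8 °C

Setting the total heat transfer to zero:
condense steam: −0.03833·2256000 = −86472; condensed water 100 °C→T: 160.22(T − 100); water warms: 0.8092·4180·(T − 23.93) = 3382.5(T − 23.93)
3542.7 T = 86472 + 16022 + 80942 = 183437
T ≈ 51.78 °C, under the boiling point, so the assumption holds.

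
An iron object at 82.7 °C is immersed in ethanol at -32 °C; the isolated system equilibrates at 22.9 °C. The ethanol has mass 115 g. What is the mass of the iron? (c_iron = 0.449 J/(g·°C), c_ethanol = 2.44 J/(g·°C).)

m ≈ 574 g

|Q_iron| = |Q_ethanol|:
m×0.449×(82.7 − 22.9) = 115×2.44×(22.9 − (-32))
26.85 m = 15405  ⇒  m ≈ 573.7 g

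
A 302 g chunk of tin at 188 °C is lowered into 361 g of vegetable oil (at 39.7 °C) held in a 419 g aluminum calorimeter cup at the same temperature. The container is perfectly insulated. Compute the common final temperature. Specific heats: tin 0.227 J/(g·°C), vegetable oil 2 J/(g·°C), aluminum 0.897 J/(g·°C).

T_f ≈ 48.4 °C

T_f = Σ m_i c_i T_i / Σ m_i c_i:
T_f = (68.55×188 + 722×39.7 + 375.84×39.7) / (68.55 + 722 + 375.84)
    = 56473 / 1166.4 ≈ 48.42 °C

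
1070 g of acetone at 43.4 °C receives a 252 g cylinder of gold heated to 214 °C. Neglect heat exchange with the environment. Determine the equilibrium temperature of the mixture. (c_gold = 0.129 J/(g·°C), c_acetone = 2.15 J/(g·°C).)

T_f ≈ 45.8 °C

With ΣQ=0 the equilibrium temperature is the m·c-weighted mean:
T_f = (32.51*214 + 2300.5*43.4) / (32.51 + 2300.5)
    = 106798 / 2333 ≈ 45.78 °C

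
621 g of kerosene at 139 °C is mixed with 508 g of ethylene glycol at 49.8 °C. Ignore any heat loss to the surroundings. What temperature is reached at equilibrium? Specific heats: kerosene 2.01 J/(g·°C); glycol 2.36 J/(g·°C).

Taking heat into each body as positive, Σ m c ΔT = 0:
621×2.01×(T − 139) + 508×2.36×(T − 49.8) = 0
1248.2(T − 139) + 1198.9(T − 49.8) = 0
(1248.2 + 1198.9) T = 1248.2×139 + 1198.9×49.8
T = 233205/2447.1 ≈ 95.30 °C

T_f ≈ 95.3 °C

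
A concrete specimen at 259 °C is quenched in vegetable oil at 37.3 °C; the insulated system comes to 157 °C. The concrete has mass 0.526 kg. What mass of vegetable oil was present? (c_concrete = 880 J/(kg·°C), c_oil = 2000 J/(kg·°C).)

Taking heat into each body as positive, Σ m c ΔT = 0:
0.526·880·(157 − 259) + m·2000·(157 − 37.3) = 0
239400 m = 47214
m = 47214/239400 ≈ 0.1972 kg

m ≈ 0.197 kg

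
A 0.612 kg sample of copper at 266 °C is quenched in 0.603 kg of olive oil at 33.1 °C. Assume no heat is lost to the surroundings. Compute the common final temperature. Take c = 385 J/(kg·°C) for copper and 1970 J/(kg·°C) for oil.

T_f ≈ 71.6 °C

Net heat exchanged in the isolated system is zero:
0.612*385*(T − 266) + 0.603*1970*(T − 33.1) = 0
235.62(T − 266) + 1187.9(T − 33.1) = 0
1423.5 T = 101995
T ≈ 71.65 °C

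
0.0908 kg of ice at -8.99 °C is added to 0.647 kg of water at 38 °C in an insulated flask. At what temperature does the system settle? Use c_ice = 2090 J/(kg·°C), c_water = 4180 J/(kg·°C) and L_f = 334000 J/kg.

T_f ≈ 22.9 °C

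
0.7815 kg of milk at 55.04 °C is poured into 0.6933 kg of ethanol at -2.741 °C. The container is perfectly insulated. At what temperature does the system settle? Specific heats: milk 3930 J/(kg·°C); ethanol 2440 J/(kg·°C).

T_f ≈ 34.5 °C

|Q_milk| = |Q_ethanol|:
0.7815*3930*(55.04 − T) = 0.6933*2440*(T − (-2.741))
3071.3(55.04 − T) = 1691.7(T − (-2.741))
4762.9 T = 164407  ⇒  T ≈ 34.52 °C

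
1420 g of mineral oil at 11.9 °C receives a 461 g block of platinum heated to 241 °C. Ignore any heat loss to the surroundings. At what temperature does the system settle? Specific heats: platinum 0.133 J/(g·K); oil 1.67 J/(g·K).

T_f is the heat-capacity-weighted average of the initial temperatures:
T_f = (61.31×241 + 2371.4×11.9) / (61.31 + 2371.4)
    = 42996 / 2432.7 ≈ 17.67 °C

T_f ≈ 17.7 °C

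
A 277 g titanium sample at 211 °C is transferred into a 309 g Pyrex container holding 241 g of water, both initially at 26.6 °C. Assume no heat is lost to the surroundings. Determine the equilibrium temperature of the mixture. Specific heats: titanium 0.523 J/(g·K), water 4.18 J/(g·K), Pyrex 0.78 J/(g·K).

T_f ≈ 45.8 °C

Taking heat into each body as positive, Σ m c ΔT = 0:
277×0.523×(T − 211) + 241×4.18×(T − 26.6) + 309×0.78×(T − 26.6) = 0
144.87(T − 211) + 1007.4(T − 26.6) + 241.02(T − 26.6) = 0
(144.87 + 1007.4 + 241.02) T = 144.87×211 + 1007.4×26.6 + 241.02×26.6
T ≈ 45.77 °C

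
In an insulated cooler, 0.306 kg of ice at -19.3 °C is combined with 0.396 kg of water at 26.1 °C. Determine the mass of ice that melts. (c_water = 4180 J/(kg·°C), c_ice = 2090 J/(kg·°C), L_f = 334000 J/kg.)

Heat available from the water dropping to 0 °C: 0.396×4180×26.1 = 43203 J.
Warming the ice to 0 °C takes 0.306×2090×19.3 = 12343 J, leaving 30860 J for melting.
Melting all 0.306 kg of ice would need 0.306×334000 = 102204 J.
That's not enough to melt it all — equilibrium is at 0 °C with ice remaining.
m_melted×334000 = 30860  ⇒  m_melted ≈ 0.09239 kg.

m_melted ≈ 0.0924 kg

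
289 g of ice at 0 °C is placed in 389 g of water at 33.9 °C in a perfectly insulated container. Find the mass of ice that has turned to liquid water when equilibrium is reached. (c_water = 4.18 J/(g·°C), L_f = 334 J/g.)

m_melted ≈ 165 g

Heat available from the water dropping to 0 °C: 389·4.18·33.9 = 55122 J.
To melt every bit of ice: 289·334 = 96526 J.
That's not enough to melt it all — equilibrium is at 0 °C with ice remaining.
Mass melted = 55122/334 ≈ 165 g.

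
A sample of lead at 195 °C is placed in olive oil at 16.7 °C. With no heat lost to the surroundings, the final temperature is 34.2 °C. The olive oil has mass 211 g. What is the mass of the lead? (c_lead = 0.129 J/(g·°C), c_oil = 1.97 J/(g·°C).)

m ≈ 351 g

Energy conservation, ΣQ = 0:
m·0.129·(34.2 − 195) + 211·1.97·(34.2 − 16.7) = 0
-20.74 m = -7274.2
m = -7274.2/-20.74 ≈ 350.7 g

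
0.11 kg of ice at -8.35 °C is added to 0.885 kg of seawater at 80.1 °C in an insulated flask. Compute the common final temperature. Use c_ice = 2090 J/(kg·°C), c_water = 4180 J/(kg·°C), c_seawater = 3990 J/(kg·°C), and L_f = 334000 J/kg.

Energy balance with sensible and latent terms:
warm ice to 0 °C: 0.11×2090×(0 − (-8.35)) = 1919.7
  latent heat to melt: 0.11×334000 = 36740
  warm the meltwater: 459.8 T
  seawater: 3531.2(T − 80.1)
3991 T = 282845 − 38660 = 244185
T ≈ 61.18 °C (positive, so assuming full melt was valid).

T_f ≈ 61.2 °C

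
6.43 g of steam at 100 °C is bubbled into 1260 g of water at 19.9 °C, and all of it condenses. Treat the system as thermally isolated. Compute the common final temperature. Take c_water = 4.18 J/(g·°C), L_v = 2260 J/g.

T_f ≈ 23.1 °C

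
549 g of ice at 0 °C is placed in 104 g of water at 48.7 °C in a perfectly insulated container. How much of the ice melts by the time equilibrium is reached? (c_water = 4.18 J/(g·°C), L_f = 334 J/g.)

m_melted ≈ 63.4 g

Cooling the water to 0 °C releases 104×4.18×48.7 = 21171 J.
Melting all 549 g of ice would need 549×334 = 183366 J.
Since 21171 < 183366 J, not all the ice melts; equilibrium is at 0 °C.
Mass melted = 21171/334 ≈ 63.39 g.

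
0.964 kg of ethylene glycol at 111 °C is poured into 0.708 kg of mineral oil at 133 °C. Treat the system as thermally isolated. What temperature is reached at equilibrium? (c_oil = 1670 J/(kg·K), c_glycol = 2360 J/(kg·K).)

Setting the total heat transfer to zero:
0.708·1670·(T − 133) + 0.964·2360·(T − 111) = 0
(1182.4 + 2275) T = 1182.4·133 + 2275·111
T = 409783/3457.4 ≈ 118.52 °C

T_f ≈ 118.5 °C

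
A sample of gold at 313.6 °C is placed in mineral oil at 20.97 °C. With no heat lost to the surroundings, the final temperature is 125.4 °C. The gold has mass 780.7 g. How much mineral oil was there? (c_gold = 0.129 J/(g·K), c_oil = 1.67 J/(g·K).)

Heat lost by the gold = heat gained by the oil:
780.7×0.129×(313.6 − 125.4) = m×1.67×(125.4 − 20.97)
174.4 m = 18954  ⇒  m ≈ 108.7 g

m ≈ 109 g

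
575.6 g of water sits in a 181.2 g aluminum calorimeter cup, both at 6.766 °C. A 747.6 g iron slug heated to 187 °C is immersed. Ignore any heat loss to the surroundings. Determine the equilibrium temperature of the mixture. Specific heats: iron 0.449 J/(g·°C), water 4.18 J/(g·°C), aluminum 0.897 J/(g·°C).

T_f ≈ 27.6 °C

Heat gained plus heat lost sum to zero:
747.6·0.449·(T − 187) + 575.6·4.18·(T − 6.766) + 181.2·0.897·(T − 6.766) = 0
(335.67 + 2406 + 162.54) T = 335.67·187 + 2406·6.766 + 162.54·6.766
T = 80150 / 2904.2 = 27.6 °C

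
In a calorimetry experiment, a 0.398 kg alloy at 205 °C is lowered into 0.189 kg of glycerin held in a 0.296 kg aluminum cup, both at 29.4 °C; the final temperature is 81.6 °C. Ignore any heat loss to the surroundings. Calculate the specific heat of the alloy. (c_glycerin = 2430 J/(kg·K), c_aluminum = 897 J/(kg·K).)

c ≈ 770 J/(kg·K)

Taking heat into each body as positive, Σ m c ΔT = 0:
0.398·c·(81.6 − 205) + 0.189·2430·(81.6 − 29.4) + 0.296·897·(81.6 − 29.4) = 0
-49.11 c = -37834
c = -37834/-49.11 ≈ 770.3 J/(kg·K)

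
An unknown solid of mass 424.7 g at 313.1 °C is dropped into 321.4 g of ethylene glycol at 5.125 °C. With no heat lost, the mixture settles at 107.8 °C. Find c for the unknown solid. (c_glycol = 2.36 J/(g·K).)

c ≈ 0.893 J/(g·K)

Heat lost by the unknown solid = heat gained by the glycol:
424.7×c×(313.1 − 107.8) = 321.4×2.36×(107.8 − 5.125)
87191 c = 77879  ⇒  c ≈ 0.8932 J/(g·K)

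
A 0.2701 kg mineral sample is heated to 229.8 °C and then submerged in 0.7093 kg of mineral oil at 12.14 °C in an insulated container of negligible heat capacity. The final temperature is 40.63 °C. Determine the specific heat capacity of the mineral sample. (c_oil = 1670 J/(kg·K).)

c ≈ 660 J/(kg·K)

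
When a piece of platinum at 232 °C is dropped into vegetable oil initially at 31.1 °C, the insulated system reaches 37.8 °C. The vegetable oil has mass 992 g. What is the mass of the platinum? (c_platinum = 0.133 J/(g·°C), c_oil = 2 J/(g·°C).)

m ≈ 515 g

Heat lost by the platinum = heat gained by the oil:
m·0.133·(232 − 37.8) = 992·2·(37.8 − 31.1)
25.83 m = 13293  ⇒  m ≈ 514.7 g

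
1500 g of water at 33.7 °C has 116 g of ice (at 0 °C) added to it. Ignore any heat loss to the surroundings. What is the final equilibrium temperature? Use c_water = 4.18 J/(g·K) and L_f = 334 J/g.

T_f ≈ 25.5 °C

Conservation of energy gives ΣQ = 0:
melt ice: 116×334 = 38744
  warm the meltwater: 484.88 T
  water cools: 1500×4.18×(T − 33.7) = 6270(T − 33.7)
6754.9 T = 211299 − 38744 = 172555
T ≈ 25.55 °C — above 0 °C, consistent with complete melting.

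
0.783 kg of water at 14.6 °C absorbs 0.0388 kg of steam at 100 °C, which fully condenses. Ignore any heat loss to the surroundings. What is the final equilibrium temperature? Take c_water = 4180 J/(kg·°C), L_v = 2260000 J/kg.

Energy balance with sensible and latent terms:
condense steam: −0.0388×2260000 = −87688; condensed water 100 °C→T: 162.18(T − 100); original water: 3272.9(T − 14.6)
3435.1 T = 87688 + 16218 + 47785 = 151691
T ≈ 44.16 °C — below 100 °C, confirming all the steam condensed.

T_f ≈ 44.2 °C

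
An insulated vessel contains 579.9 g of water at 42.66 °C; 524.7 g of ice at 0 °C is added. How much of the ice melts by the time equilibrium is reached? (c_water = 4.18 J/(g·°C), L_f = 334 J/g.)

m_melted ≈ 310 g

Heat available from the water dropping to 0 °C: 579.9×4.18×42.66 = 103407 J.
Fully melting the ice requires m_ice L_f = 524.7×334 = 175250 J.
That's not enough to melt it all — equilibrium is at 0 °C with ice remaining.
Mass melted = 103407/334 ≈ 309.6 g.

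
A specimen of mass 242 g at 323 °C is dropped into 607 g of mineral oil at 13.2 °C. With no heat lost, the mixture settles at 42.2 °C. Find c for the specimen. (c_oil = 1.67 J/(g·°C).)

Energy conservation, ΣQ = 0:
242×c×(42.2 − 323) + 607×1.67×(42.2 − 13.2) = 0
-67954 c = -29397
c = -29397/-67954 ≈ 0.4326 J/(g·°C)

c ≈ 0.433 J/(g·°C)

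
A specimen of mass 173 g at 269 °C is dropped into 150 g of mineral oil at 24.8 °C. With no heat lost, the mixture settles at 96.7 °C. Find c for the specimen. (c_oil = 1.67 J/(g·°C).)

c ≈ 0.604 J/(g·°C)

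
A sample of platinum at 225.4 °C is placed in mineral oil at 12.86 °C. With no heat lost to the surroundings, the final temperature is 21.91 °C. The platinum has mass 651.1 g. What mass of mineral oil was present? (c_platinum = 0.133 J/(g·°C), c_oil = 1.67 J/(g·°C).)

m ≈ 1170 g

Taking heat into each body as positive, Σ m c ΔT = 0:
651.1·0.133·(21.91 − 225.4) + m·1.67·(21.91 − 12.86) = 0
15.11 m = 17621
m = 17621/15.11 ≈ 1166 g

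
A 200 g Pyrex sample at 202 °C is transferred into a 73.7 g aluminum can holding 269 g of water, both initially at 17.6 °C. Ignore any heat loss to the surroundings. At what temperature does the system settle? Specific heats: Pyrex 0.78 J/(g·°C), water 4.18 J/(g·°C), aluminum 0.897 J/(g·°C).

T_f ≈ 39.0 °C

Net heat exchanged in the isolated system is zero:
200×0.78×(T − 202) + 269×4.18×(T − 17.6) + 73.7×0.897×(T − 17.6) = 0
156(T − 202) + 1124.4(T − 17.6) + 66.11(T − 17.6) = 0
1346.5 T = 52465
T = 52465 / 1346.5 = 39 °C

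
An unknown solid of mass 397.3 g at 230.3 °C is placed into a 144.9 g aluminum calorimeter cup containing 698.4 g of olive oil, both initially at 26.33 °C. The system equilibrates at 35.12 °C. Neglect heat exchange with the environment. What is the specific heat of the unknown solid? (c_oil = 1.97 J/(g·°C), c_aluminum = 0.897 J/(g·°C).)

c ≈ 0.171 J/(g·°C)

Energy conservation, ΣQ = 0:
397.3·c·(35.12 − 230.3) + 698.4·1.97·(35.12 − 26.33) + 144.9·0.897·(35.12 − 26.33) = 0
-77545 c = -13236
c = -13236/-77545 ≈ 0.1707 J/(g·°C)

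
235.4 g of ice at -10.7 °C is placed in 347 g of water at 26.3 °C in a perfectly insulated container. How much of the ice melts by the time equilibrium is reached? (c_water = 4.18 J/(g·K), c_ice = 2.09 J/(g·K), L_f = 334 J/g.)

m_melted ≈ 98.5 g

Water can give up m c ΔT = 347·4.18·26.3 = 38147 J before reaching 0 °C.
Of that, 235.4·2.09·10.7 = 5264.3 J goes to bring the ice to 0 °C, leaving 32883 J.
Melting all 235.4 g of ice would need 235.4·334 = 78624 J.
That's not enough to melt it all — equilibrium is at 0 °C with ice remaining.
m_melted·334 = 32883  ⇒  m_melted ≈ 98.45 g.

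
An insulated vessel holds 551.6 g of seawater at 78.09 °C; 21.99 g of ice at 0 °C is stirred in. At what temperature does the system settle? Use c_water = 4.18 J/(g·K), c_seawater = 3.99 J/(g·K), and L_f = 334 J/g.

T_f ≈ 71.8 °C

Let T be the final temperature. ΣQ_i = 0:
fusion: m_ice L_f = 21.99×334 = 7344.7; warm the meltwater: 91.92 T; seawater: 2200.9(T − 78.09)
2292.8 T = 171867 − 7344.7 = 164522
T ≈ 71.76 °C (positive, so assuming full melt was valid).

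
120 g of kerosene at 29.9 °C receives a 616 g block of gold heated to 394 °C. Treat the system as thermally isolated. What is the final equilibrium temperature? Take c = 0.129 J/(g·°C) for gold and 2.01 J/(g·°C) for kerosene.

T_f ≈ 120.1 °C

Heat lost by the gold equals heat gained by the kerosene:
616×0.129×(394 − T) = 120×2.01×(T − 29.9)
79.46(394 − T) = 241.2(T − 29.9)
320.66 T = 38521  ⇒  T ≈ 120.13 °C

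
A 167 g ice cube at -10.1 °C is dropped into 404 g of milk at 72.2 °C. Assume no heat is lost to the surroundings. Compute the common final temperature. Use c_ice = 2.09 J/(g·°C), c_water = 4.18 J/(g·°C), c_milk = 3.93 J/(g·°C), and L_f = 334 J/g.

Let T be the final temperature. ΣQ_i = 0:
warm ice to 0 °C: 167×2.09×(0 − (-10.1)) = 3525.2
  melt ice: 167×334 = 55778
  warm the meltwater: 698.06 T
  milk cools: 404×3.93×(T − 72.2) = 1587.7(T − 72.2)
2285.8 T = 114633 − 59303 = 55330
T ≈ 24.21 °C — above 0 °C, consistent with complete melting.

T_f ≈ 24.2 °C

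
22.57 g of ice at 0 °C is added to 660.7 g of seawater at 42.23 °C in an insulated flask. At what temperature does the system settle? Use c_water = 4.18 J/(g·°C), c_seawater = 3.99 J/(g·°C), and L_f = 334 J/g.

Setting the total heat transfer to zero:
fusion: m_ice L_f = 22.57×334 = 7538.4; warm the meltwater: 94.34 T; seawater cools: 660.7×3.99×(T − 42.23) = 2636.2(T − 42.23)
2730.5 T = 111326 − 7538.4 = 103788
T ≈ 38.01 °C (positive, so assuming full melt was valid).

T_f ≈ 38.0 °C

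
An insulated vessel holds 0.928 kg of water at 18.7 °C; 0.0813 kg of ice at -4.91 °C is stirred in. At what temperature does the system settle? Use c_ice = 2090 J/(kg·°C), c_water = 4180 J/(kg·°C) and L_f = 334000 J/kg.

T_f ≈ 10.6 °C

Heat gained plus heat lost sum to zero:
warm ice to 0 °C: 0.0813×2090×(0 − (-4.91)) = 834.29; latent heat to melt: 0.0813×334000 = 27154; meltwater 0→T: 0.0813×4180×T = 339.83 T; water: 3879(T − 18.7)
4218.9 T = 72538 − 27988 = 44550
T ≈ 10.56 °C. Since T > 0 °C, the all-ice-melts assumption holds.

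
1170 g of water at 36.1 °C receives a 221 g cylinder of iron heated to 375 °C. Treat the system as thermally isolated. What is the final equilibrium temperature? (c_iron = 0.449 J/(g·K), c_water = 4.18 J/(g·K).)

T_f ≈ 42.8 °C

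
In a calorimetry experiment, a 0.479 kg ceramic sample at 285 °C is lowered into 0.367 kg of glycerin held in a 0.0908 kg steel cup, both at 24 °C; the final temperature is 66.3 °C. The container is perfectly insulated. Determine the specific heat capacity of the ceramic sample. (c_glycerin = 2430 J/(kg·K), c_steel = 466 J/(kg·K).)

c ≈ 377 J/(kg·K)

Net heat exchanged in the isolated system is zero:
0.479·c·(66.3 − 285) + 0.367·2430·(66.3 − 24) + 0.0908·466·(66.3 − 24) = 0
-104.76 c = -39513
c = -39513/-104.76 ≈ 377.2 J/(kg·K)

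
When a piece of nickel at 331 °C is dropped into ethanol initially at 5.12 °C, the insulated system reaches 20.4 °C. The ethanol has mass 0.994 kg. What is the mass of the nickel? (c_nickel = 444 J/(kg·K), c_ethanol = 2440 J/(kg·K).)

Conservation of energy gives ΣQ = 0:
m·444·(20.4 − 331) + 0.994·2440·(20.4 − 5.12) = 0
-137906 m = -37060
m = -37060/-137906 ≈ 0.2687 kg

m ≈ 0.269 kg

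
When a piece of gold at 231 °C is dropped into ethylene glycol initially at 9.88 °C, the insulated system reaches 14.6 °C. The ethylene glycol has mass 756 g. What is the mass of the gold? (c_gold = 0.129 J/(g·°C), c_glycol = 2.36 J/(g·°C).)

Heat lost by the gold = heat gained by the glycol:
m×0.129×(231 − 14.6) = 756×2.36×(14.6 − 9.88)
27.92 m = 8421.2  ⇒  m ≈ 301.7 g

m ≈ 302 g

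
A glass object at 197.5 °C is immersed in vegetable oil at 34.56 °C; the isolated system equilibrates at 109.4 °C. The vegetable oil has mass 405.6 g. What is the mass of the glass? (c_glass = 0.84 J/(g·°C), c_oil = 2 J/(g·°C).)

m ≈ 820 g

Heat lost by the glass = heat gained by the oil:
m·0.84·(197.5 − 109.4) = 405.6·2·(109.4 − 34.56)
74 m = 60710  ⇒  m ≈ 820.4 g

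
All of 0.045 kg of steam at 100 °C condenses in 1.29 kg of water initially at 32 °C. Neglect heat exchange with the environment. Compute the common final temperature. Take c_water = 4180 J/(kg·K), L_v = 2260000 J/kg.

Net heat exchanged in the isolated system is zero:
condense steam: −0.045·2260000 = −101700; condensed water 100 °C→T: 188.1(T − 100); water warms: 1.29·4180·(T − 32) = 5392.2(T − 32)
5580.3 T = 101700 + 18810 + 172550 = 293060
T ≈ 52.52 °C (< 100 °C, so full condensation is consistent).

T_f ≈ 52.5 °C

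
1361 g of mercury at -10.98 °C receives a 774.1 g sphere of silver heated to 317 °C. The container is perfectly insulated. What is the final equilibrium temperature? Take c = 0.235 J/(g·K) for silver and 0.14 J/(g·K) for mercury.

T_f ≈ 149.2 °C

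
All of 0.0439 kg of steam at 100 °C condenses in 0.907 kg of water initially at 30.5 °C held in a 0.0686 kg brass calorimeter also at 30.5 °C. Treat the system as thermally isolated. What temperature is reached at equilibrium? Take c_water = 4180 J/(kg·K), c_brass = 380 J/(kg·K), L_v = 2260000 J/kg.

Conservation of energy gives ΣQ = 0:
steam→water at 100 °C releases m L_v = 0.0439·2260000 = 99214; condensed water 100 °C→T: 183.5(T − 100); water warms: 0.907·4180·(T − 30.5) = 3791.3(T − 30.5); cup: 26.07(T − 30.5)
4000.8 T = 99214 + 18350 + 116429 = 233993
T ≈ 58.49 °C (< 100 °C, so full condensation is consistent).

T_f ≈ 58.5 °C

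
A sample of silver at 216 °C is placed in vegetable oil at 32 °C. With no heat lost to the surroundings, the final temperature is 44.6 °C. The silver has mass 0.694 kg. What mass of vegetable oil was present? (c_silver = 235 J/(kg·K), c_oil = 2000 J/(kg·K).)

m ≈ 1.11 kg

Heat lost by the silver = heat gained by the oil:
0.694×235×(216 − 44.6) = m×2000×(44.6 − 32)
25200 m = 27954  ⇒  m ≈ 1.109 kg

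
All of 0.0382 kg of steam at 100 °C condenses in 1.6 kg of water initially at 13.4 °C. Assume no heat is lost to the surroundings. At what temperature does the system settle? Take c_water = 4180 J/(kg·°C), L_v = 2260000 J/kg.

Taking heat into each body as positive, Σ m c ΔT = 0:
latent heat released on condensation: 0.0382·2260000 = 86332
  condensate cools 100→T: 0.0382·4180·(T − 100) = 159.68(T − 100)
  original water: 6688(T − 13.4)
6847.7 T = 86332 + 15968 + 89619 = 191919
T ≈ 28.03 °C (< 100 °C, so full condensation is consistent).

T_f ≈ 28.0 °C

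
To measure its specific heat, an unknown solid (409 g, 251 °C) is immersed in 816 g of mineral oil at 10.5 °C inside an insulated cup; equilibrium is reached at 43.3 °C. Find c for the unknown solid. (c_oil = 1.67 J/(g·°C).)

Heat lost by the unknown solid = heat gained by the oil:
409×c×(251 − 43.3) = 816×1.67×(43.3 − 10.5)
84949 c = 44697  ⇒  c ≈ 0.5262 J/(g·°C)

c ≈ 0.526 J/(g·°C)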